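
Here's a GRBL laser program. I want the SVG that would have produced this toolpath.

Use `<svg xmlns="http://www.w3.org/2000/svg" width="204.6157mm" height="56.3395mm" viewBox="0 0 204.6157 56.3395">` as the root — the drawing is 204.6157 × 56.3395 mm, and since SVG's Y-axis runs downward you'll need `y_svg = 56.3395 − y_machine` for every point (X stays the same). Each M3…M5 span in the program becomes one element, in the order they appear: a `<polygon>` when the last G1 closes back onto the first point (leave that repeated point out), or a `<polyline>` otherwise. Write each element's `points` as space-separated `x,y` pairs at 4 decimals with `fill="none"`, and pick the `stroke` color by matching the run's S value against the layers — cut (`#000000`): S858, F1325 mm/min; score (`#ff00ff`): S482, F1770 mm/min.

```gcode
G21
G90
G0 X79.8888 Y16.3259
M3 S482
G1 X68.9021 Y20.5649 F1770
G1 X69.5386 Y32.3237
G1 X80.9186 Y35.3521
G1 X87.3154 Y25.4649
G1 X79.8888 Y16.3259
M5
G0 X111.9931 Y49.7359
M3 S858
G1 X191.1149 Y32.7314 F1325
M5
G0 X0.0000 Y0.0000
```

<svg xmlns="http://www.w3.org/2000/svg" width="204.6157mm" height="56.3395mm" viewBox="0 0 204.6157 56.3395">
  <polygon points="79.8888,40.0136 68.9021,35.7746 69.5386,24.0158 80.9186,20.9874 87.3154,30.8746" fill="none" stroke="#ff00ff"/>
  <polyline points="111.9931,6.6036 191.1149,23.6081" fill="none" stroke="#000000"/>
</svg>

Each laser-on run becomes one SVG element. Flip Y back into SVG space with y_svg = 56.3395 − y_machine.

Run 1: S482 ⇒ score layer `#ff00ff`. The run returns to its start, so emit a `<polygon>` with points (Y-flipped): 79.8888,40.0136 68.9021,35.7746 69.5386,24.0158 80.9186,20.9874 87.3154,30.8746.

Run 2: power S858 maps to stroke `#000000` (cut). The run is open, so emit a `<polyline>` with points (Y-flipped): 111.9931,6.6036 191.1149,23.6081.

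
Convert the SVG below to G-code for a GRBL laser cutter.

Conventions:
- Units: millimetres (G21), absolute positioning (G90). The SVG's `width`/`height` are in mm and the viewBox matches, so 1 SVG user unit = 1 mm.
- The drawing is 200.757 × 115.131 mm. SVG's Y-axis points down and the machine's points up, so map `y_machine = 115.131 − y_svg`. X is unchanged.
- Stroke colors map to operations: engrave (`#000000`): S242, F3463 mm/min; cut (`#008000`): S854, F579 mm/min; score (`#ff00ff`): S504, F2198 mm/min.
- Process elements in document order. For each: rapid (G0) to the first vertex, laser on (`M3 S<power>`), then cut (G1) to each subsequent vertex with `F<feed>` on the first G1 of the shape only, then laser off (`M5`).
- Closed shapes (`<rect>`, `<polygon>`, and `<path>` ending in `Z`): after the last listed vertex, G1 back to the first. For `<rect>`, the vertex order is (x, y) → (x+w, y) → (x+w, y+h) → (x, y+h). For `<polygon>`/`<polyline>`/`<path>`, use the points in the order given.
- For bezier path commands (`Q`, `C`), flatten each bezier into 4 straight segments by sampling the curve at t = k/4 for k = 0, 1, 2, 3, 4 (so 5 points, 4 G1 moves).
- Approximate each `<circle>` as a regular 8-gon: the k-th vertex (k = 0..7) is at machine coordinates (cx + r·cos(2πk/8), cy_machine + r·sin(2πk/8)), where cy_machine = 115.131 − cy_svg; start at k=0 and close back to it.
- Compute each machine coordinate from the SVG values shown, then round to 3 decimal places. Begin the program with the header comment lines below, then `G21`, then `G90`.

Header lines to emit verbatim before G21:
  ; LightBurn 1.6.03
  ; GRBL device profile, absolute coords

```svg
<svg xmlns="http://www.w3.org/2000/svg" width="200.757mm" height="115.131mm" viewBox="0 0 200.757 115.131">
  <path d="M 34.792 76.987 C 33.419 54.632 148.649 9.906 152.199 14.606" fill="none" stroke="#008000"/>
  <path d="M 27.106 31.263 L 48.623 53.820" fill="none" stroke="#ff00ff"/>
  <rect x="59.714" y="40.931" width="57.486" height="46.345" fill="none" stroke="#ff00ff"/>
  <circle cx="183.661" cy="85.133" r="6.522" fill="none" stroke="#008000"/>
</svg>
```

; LightBurn 1.6.03
; GRBL device profile, absolute coords
G21
G90
G0 X34.792 Y38.144
M3 S854
G1 X52.058 Y57.983 F579
G1 X91.649 Y79.480
G1 X132.163 Y95.904
G1 X152.199 Y100.525
M5
G0 X27.106 Y83.868
M3 S504
G1 X48.623 Y61.311 F2198
M5
G0 X59.714 Y74.200
M3 S504
G1 X117.200 Y74.200 F2198
G1 X117.200 Y27.855
G1 X59.714 Y27.855
G1 X59.714 Y74.200
M5
G0 X190.183 Y29.998
M3 S854
G1 X188.273 Y34.610 F579
G1 X183.661 Y36.520
G1 X179.049 Y34.610
G1 X177.139 Y29.998
G1 X179.049 Y25.386
G1 X183.661 Y23.476
G1 X188.273 Y25.386
G1 X190.183 Y29.998
M5

1 u = 1 mm; y_m = 115.131 − y.

[1] `<path>` cubic bezier, #008000→cut S854 F579: (34.792,38.144) → (52.058,57.983) → (91.649,79.480) → (132.163,95.904) → (152.199,100.525)

[2] `<path>` line segment, #ff00ff→score S504 F2198: (27.106,83.868) → (48.623,61.311)

[3] `<rect>` rectangle, #ff00ff→score S504 F2198: (59.714,74.200) → (117.200,74.200) → (117.200,27.855) → (59.714,27.855) → (59.714,74.200) (closed)

[4] `<circle>` circle, #008000→cut S854 F579: (190.183,29.998) → (188.273,34.610) → (183.661,36.520) → (179.049,34.610) → (177.139,29.998) → (179.049,25.386) → (183.661,23.476) → (188.273,25.386) → (190.183,29.998) (closed)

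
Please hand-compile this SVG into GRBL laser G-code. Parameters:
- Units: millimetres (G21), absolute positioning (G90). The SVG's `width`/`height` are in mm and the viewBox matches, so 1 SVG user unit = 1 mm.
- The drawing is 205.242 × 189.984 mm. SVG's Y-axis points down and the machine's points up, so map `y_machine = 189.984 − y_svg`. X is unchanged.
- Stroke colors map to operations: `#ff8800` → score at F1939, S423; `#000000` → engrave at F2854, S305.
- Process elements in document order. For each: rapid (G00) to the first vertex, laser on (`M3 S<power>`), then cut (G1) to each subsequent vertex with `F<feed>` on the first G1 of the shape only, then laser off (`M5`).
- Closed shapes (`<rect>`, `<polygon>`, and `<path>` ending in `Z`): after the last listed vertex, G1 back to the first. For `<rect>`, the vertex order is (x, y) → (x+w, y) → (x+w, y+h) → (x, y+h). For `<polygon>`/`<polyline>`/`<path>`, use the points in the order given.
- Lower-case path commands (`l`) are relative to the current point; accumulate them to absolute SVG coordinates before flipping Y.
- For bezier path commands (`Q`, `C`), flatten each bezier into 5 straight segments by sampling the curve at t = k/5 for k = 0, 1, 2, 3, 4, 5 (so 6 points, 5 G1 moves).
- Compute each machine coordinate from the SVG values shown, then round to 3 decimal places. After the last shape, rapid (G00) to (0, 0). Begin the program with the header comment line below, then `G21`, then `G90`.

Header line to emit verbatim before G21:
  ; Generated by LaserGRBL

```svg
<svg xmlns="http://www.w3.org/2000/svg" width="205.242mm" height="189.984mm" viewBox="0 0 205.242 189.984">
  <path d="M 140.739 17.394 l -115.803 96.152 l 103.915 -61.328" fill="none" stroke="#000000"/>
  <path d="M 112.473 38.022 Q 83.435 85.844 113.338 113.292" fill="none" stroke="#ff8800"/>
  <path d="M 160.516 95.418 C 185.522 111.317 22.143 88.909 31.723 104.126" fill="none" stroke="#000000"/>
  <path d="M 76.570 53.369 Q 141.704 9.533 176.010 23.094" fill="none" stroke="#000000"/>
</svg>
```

viewBox `0 0 205.242 189.984` with mm width/height → 1 unit = 1 mm. Flip: y_m = 189.984 − y_svg.

**Shape 1** — `<path>` open polyline, stroke `#000000` → engrave (S305, F2854). Machine vertices: (140.739,172.590) → (24.936,76.438) → (128.851,137.766). Open path.

**Shape 2** — `<path>` quadratic bezier, stroke `#ff8800` → score (S423, F1939). Control points (SVG): P0=(112.473,38.022), P1=(83.435,85.844), P2=(113.338,113.292); sampled at t=k/5. Machine vertices: (112.473,151.962) → (103.215,133.648) → (98.673,116.964) → (98.846,101.910) → (103.734,88.486) → (113.338,76.692). Open path.

**Shape 3** — `<path>` cubic bezier, stroke `#000000` → engrave (S305, F2854). Control points (SVG): P0=(160.516,95.418), P1=(185.522,111.317), P2=(22.143,88.909), P3=(31.723,104.126); sampled at t=k/5. Machine vertices: (160.516,94.566) → (155.804,89.016) → (123.224,89.015) → (80.121,90.918) → (43.839,91.081) → (31.723,85.858). Open path.

**Shape 4** — `<path>` quadratic bezier, stroke `#000000` → engrave (S305, F2854). Control points (SVG): P0=(76.570,53.369), P1=(141.704,9.533), P2=(176.010,23.094); sampled at t=k/5. Machine vertices: (76.570,136.615) → (101.390,151.854) → (123.745,162.500) → (143.633,168.555) → (161.054,170.019) → (176.010,166.890). Open path.

; Generated by LaserGRBL
G21
G90
G00 X140.739 Y172.590
M3 S305
G1 X24.936 Y76.438 F2854
G1 X128.851 Y137.766
M5
G00 X112.473 Y151.962
M3 S423
G1 X103.215 Y133.648 F1939
G1 X98.673 Y116.964
G1 X98.846 Y101.910
G1 X103.734 Y88.486
G1 X113.338 Y76.692
M5
G00 X160.516 Y94.566
M3 S305
G1 X155.804 Y89.016 F2854
G1 X123.224 Y89.015
G1 X80.121 Y90.918
G1 X43.839 Y91.081
G1 X31.723 Y85.858
M5
G00 X76.570 Y136.615
M3 S305
G1 X101.390 Y151.854 F2854
G1 X123.745 Y162.500
G1 X143.633 Y168.555
G1 X161.054 Y170.019
G1 X176.010 Y166.890
M5
G00 X0.000 Y0.000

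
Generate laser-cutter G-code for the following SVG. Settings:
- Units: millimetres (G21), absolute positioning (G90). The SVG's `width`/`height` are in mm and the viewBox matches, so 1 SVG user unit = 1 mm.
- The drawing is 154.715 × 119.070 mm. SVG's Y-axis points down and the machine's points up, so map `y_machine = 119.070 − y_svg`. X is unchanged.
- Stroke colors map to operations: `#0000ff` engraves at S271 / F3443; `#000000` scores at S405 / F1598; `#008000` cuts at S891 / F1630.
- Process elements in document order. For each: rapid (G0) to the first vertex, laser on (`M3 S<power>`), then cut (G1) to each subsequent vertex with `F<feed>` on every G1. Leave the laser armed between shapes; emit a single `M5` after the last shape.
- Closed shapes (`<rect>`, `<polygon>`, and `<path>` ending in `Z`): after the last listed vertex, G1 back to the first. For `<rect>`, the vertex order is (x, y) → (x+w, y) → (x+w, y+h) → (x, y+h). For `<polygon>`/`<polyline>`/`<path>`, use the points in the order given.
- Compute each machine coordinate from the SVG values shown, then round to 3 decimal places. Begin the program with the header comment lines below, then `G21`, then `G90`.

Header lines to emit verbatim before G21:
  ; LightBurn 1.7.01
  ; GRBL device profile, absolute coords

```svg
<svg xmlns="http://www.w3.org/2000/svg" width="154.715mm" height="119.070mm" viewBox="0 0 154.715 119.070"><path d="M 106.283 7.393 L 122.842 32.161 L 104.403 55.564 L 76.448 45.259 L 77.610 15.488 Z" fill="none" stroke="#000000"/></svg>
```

Since the viewBox matches the mm dimensions, user units are millimetres directly. The only transform is the Y-flip y_m = 119.070 − y_svg.

Shape 1 is a regular polygon drawn with `<path>`. Its stroke #000000 means score at S405, F1598. After flipping Y the toolpath is (106.283,111.677) → (122.842,86.909) → (104.403,63.506) → (76.448,73.811) → (77.610,103.582) → (106.283,111.677), returning to the start.

; LightBurn 1.7.01
; GRBL device profile, absolute coords
G21
G90
G0 X106.283 Y111.677
M3 S405
G1 X122.842 Y86.909 F1598
G1 X104.403 Y63.506 F1598
G1 X76.448 Y73.811 F1598
G1 X77.610 Y103.582 F1598
G1 X106.283 Y111.677 F1598
M5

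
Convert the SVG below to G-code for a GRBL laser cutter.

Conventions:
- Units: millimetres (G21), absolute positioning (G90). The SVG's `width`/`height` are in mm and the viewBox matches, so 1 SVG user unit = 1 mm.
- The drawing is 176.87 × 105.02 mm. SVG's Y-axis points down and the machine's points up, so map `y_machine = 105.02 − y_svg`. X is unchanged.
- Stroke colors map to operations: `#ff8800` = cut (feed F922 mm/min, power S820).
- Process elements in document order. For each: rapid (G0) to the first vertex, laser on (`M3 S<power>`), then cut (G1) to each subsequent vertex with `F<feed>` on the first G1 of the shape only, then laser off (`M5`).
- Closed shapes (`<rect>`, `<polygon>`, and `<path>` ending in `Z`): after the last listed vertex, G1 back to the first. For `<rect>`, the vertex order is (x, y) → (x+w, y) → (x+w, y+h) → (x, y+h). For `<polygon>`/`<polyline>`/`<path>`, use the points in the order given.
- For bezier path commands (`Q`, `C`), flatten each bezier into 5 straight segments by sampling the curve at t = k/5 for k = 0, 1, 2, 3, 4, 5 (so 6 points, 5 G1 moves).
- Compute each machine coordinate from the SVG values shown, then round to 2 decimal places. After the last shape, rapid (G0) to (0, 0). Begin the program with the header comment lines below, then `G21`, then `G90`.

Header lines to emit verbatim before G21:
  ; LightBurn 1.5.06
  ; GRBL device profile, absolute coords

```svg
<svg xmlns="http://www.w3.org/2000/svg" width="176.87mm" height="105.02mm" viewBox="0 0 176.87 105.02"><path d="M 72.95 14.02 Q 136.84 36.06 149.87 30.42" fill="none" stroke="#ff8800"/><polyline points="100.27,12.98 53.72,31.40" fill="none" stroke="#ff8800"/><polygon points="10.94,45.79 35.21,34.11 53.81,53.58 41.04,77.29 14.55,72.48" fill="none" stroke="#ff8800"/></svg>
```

; LightBurn 1.5.06
; GRBL device profile, absolute coords
G21
G90
G0 X72.95 Y91.00
M3 S820
G1 X96.47 Y83.29 F922
G1 X115.92 Y77.80
G1 X131.31 Y74.52
G1 X142.62 Y73.45
G1 X149.87 Y74.60
M5
G0 X100.27 Y92.04
M3 S820
G1 X53.72 Y73.62 F922
M5
G0 X10.94 Y59.23
M3 S820
G1 X35.21 Y70.91 F922
G1 X53.81 Y51.44
G1 X41.04 Y27.73
G1 X14.55 Y32.54
G1 X10.94 Y59.23
M5
G0 X0.00 Y0.00

1 u = 1 mm; y_m = 105.02 − y.

[1] `<path>` quadratic bezier, #ff8800→cut S820 F922: (72.95,91.00) → (96.47,83.29) → (115.92,77.80) → (131.31,74.52) → (142.62,73.45) → (149.87,74.60)

[2] `<polyline>` line segment, #ff8800→cut S820 F922: (100.27,92.04) → (53.72,73.62)

[3] `<polygon>` regular polygon, #ff8800→cut S820 F922: (10.94,59.23) → (35.21,70.91) → (53.81,51.44) → (41.04,27.73) → (14.55,32.54) → (10.94,59.23) (closed)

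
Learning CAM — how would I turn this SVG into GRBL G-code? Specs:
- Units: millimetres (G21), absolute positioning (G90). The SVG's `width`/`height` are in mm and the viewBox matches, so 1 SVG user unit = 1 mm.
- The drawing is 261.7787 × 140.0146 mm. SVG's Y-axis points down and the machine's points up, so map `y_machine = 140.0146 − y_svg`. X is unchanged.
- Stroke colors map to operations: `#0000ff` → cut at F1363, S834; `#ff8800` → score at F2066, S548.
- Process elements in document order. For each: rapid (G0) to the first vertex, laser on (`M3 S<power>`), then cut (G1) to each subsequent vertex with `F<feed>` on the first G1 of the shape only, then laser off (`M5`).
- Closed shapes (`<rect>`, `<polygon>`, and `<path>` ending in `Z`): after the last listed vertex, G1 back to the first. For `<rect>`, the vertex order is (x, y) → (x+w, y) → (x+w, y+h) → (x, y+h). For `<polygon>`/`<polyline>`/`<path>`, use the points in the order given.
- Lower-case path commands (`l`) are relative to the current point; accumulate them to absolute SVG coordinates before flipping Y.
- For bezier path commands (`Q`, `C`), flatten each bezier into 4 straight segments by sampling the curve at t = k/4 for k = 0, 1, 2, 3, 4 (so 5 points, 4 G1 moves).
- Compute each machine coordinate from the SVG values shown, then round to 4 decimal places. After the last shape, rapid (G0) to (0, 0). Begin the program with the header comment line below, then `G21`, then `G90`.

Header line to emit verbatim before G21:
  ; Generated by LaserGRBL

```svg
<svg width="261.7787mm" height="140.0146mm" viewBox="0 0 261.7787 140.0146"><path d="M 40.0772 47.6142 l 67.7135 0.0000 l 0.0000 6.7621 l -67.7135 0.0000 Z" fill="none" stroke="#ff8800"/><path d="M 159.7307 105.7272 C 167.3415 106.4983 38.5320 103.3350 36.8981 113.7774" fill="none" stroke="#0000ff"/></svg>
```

; Generated by LaserGRBL
G21
G90
G0 X40.0772 Y92.4004
M3 S548
G1 X107.7907 Y92.4004 F2066
G1 X107.7907 Y85.6383
G1 X40.0772 Y85.6383
G1 X40.0772 Y92.4004
M5
G0 X159.7307 Y34.2874
M3 S834
G1 X143.9787 Y34.1727 F1363
G1 X101.7812 Y33.8890
G1 X57.8503 Y31.7920
G1 X36.8981 Y26.2372
M5
G0 X0.0000 Y0.0000

1 u = 1 mm; y_m = 140.0146 − y.

[1] `<path>` rectangle, #ff8800→score S548 F2066: (40.0772,92.4004) → (107.7907,92.4004) → (107.7907,85.6383) → (40.0772,85.6383) → (40.0772,92.4004) (closed)

[2] `<path>` cubic bezier, #0000ff→cut S834 F1363: (159.7307,34.2874) → (143.9787,34.1727) → (101.7812,33.8890) → (57.8503,31.7920) → (36.8981,26.2372)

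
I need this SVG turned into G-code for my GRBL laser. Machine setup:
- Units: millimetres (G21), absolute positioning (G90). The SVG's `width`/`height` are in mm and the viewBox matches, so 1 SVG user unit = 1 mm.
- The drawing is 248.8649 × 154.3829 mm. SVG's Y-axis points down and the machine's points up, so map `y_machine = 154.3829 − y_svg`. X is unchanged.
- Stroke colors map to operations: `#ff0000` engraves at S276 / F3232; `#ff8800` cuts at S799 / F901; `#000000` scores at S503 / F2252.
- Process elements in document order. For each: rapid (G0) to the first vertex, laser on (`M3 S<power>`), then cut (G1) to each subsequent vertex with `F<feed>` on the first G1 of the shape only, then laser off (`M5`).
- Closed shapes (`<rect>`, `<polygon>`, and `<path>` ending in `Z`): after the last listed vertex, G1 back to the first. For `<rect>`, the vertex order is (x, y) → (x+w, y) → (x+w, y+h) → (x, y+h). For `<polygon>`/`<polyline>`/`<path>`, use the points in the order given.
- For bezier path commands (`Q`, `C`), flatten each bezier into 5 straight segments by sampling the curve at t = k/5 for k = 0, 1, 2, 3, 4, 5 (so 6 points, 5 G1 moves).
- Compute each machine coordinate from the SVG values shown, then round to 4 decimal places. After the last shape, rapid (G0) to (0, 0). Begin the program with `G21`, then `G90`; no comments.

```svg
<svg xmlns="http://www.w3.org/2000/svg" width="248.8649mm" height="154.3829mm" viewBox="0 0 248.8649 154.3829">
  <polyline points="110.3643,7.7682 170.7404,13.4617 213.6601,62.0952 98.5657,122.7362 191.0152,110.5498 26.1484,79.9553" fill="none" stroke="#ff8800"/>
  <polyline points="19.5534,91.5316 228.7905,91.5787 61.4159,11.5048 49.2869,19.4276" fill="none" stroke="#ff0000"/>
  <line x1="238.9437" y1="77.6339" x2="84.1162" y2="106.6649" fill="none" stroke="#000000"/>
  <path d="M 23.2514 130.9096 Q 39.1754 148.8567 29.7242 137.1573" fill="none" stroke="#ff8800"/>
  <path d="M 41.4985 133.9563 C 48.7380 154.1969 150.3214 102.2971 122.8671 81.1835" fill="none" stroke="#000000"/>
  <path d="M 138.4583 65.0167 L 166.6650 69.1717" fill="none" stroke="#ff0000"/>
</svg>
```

1 u = 1 mm; y_m = 154.3829 − y.

[1] `<polyline>` open polyline, #ff8800→cut S799 F901: (110.3643,146.6147) → (170.7404,140.9212) → (213.6601,92.2877) → (98.5657,31.6467) → (191.0152,43.8331) → (26.1484,74.4276)

[2] `<polyline>` open polyline, #ff0000→engrave S276 F3232: (19.5534,62.8513) → (228.7905,62.8042) → (61.4159,142.8781) → (49.2869,134.9553)

[3] `<line>` line segment, #000000→score S503 F2252: (238.9437,76.7490) → (84.1162,47.7180)

[4] `<path>` quadratic bezier, #ff8800→cut S799 F901: (23.2514,23.4733) → (28.6060,17.4803) → (31.9306,13.8591) → (33.2251,12.6095) → (32.4897,13.7317) → (29.7242,17.2256)

[5] `<path>` cubic bezier, #000000→score S503 F2252: (41.4985,20.4266) → (55.3764,16.1157) → (81.1745,24.1780) → (108.1706,39.6730) → (125.6422,57.6603) → (122.8671,73.1994)

[6] `<path>` line segment, #ff0000→engrave S276 F3232: (138.4583,89.3662) → (166.6650,85.2112)

G21
G90
G0 X110.3643 Y146.6147
M3 S799
G1 X170.7404 Y140.9212 F901
G1 X213.6601 Y92.2877
G1 X98.5657 Y31.6467
G1 X191.0152 Y43.8331
G1 X26.1484 Y74.4276
M5
G0 X19.5534 Y62.8513
M3 S276
G1 X228.7905 Y62.8042 F3232
G1 X61.4159 Y142.8781
G1 X49.2869 Y134.9553
M5
G0 X238.9437 Y76.7490
M3 S503
G1 X84.1162 Y47.7180 F2252
M5
G0 X23.2514 Y23.4733
M3 S799
G1 X28.6060 Y17.4803 F901
G1 X31.9306 Y13.8591
G1 X33.2251 Y12.6095
G1 X32.4897 Y13.7317
G1 X29.7242 Y17.2256
M5
G0 X41.4985 Y20.4266
M3 S503
G1 X55.3764 Y16.1157 F2252
G1 X81.1745 Y24.1780
G1 X108.1706 Y39.6730
G1 X125.6422 Y57.6603
G1 X122.8671 Y73.1994
M5
G0 X138.4583 Y89.3662
M3 S276
G1 X166.6650 Y85.2112 F3232
M5
G0 X0.0000 Y0.0000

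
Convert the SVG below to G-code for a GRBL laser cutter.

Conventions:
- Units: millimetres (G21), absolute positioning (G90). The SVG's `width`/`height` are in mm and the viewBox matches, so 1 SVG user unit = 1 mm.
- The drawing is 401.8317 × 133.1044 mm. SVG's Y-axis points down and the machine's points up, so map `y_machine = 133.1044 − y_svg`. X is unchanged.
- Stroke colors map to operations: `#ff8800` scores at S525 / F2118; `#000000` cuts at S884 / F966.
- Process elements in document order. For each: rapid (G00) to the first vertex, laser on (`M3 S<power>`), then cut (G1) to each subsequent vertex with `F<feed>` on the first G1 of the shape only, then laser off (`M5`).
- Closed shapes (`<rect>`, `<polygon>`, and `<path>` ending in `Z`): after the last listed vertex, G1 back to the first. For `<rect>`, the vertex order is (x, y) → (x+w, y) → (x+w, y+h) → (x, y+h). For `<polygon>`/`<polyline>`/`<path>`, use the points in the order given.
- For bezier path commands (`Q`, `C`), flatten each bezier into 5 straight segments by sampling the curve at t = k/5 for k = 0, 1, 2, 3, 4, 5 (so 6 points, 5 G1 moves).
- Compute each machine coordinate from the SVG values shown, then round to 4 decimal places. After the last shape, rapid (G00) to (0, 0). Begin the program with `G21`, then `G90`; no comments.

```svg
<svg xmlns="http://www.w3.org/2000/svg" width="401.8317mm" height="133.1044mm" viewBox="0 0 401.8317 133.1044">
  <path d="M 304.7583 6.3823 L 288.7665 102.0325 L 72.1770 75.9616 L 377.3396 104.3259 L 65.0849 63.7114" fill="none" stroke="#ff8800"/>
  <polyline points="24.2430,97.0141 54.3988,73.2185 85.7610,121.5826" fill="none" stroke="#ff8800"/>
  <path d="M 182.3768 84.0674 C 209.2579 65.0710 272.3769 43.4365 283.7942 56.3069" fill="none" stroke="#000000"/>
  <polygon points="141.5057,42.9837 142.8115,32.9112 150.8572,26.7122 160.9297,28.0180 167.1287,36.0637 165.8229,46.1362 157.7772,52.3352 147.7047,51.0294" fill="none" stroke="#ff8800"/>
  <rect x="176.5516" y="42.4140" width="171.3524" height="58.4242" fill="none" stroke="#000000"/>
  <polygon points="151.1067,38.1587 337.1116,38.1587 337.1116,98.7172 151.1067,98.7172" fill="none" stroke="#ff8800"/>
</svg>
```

1 u = 1 mm; y_m = 133.1044 − y.

[1] `<path>` open polyline, #ff8800→score S525 F2118: (304.7583,126.7221) → (288.7665,31.0719) → (72.1770,57.1428) → (377.3396,28.7785) → (65.0849,69.3930)

[2] `<polyline>` open polyline, #ff8800→score S525 F2118: (24.2430,36.0903) → (54.3988,59.8859) → (85.7610,11.5218)

[3] `<path>` cubic bezier, #000000→cut S884 F966: (182.3768,49.0370) → (202.1505,60.4543) → (226.4002,70.7218) → (250.9048,78.0568) → (271.4431,80.6763) → (283.7942,76.7975)

[4] `<polygon>` regular polygon, #ff8800→score S525 F2118: (141.5057,90.1207) → (142.8115,100.1932) → (150.8572,106.3922) → (160.9297,105.0864) → (167.1287,97.0407) → (165.8229,86.9682) → (157.7772,80.7692) → (147.7047,82.0750) → (141.5057,90.1207) (closed)

[5] `<rect>` rectangle, #000000→cut S884 F966: (176.5516,90.6904) → (347.9040,90.6904) → (347.9040,32.2662) → (176.5516,32.2662) → (176.5516,90.6904) (closed)

[6] `<polygon>` rectangle, #ff8800→score S525 F2118: (151.1067,94.9457) → (337.1116,94.9457) → (337.1116,34.3872) → (151.1067,34.3872) → (151.1067,94.9457) (closed)

G21
G90
G00 X304.7583 Y126.7221
M3 S525
G1 X288.7665 Y31.0719 F2118
G1 X72.1770 Y57.1428
G1 X377.3396 Y28.7785
G1 X65.0849 Y69.3930
M5
G00 X24.2430 Y36.0903
M3 S525
G1 X54.3988 Y59.8859 F2118
G1 X85.7610 Y11.5218
M5
G00 X182.3768 Y49.0370
M3 S884
G1 X202.1505 Y60.4543 F966
G1 X226.4002 Y70.7218
G1 X250.9048 Y78.0568
G1 X271.4431 Y80.6763
G1 X283.7942 Y76.7975
M5
G00 X141.5057 Y90.1207
M3 S525
G1 X142.8115 Y100.1932 F2118
G1 X150.8572 Y106.3922
G1 X160.9297 Y105.0864
G1 X167.1287 Y97.0407
G1 X165.8229 Y86.9682
G1 X157.7772 Y80.7692
G1 X147.7047 Y82.0750
G1 X141.5057 Y90.1207
M5
G00 X176.5516 Y90.6904
M3 S884
G1 X347.9040 Y90.6904 F966
G1 X347.9040 Y32.2662
G1 X176.5516 Y32.2662
G1 X176.5516 Y90.6904
M5
G00 X151.1067 Y94.9457
M3 S525
G1 X337.1116 Y94.9457 F2118
G1 X337.1116 Y34.3872
G1 X151.1067 Y34.3872
G1 X151.1067 Y94.9457
M5
G00 X0.0000 Y0.0000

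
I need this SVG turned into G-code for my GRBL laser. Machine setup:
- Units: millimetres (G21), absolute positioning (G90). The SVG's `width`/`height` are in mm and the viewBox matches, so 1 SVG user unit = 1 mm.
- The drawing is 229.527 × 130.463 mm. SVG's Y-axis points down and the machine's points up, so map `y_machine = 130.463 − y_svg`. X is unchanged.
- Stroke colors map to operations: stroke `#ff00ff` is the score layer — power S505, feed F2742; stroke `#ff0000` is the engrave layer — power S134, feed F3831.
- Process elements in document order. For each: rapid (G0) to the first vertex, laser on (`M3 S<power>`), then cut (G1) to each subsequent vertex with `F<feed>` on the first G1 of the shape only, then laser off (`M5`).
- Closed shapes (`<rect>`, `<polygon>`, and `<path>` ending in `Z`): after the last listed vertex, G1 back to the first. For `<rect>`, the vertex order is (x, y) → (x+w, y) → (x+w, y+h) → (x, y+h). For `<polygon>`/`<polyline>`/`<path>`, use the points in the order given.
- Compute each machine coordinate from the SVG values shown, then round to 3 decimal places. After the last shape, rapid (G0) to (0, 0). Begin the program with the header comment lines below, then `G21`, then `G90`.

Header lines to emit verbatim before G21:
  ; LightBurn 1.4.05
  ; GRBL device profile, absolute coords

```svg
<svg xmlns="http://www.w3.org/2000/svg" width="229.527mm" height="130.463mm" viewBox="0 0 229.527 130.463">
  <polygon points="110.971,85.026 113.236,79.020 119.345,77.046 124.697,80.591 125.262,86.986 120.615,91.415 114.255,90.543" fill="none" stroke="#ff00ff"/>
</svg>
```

Since the viewBox matches the mm dimensions, user units are millimetres directly. The only transform is the Y-flip y_m = 130.463 − y_svg.

Shape 1 is a regular polygon drawn with `<polygon>`. Its stroke #ff00ff means score at S505, F2742. After flipping Y the toolpath is (110.971,45.437) → (113.236,51.443) → (119.345,53.417) → (124.697,49.872) → (125.262,43.477) → (120.615,39.048) → (114.255,39.920) → (110.971,45.437), returning to the start.

; LightBurn 1.4.05
; GRBL device profile, absolute coords
G21
G90
G0 X110.971 Y45.437
M3 S505
G1 X113.236 Y51.443 F2742
G1 X119.345 Y53.417
G1 X124.697 Y49.872
G1 X125.262 Y43.477
G1 X120.615 Y39.048
G1 X114.255 Y39.920
G1 X110.971 Y45.437
M5
G0 X0.000 Y0.000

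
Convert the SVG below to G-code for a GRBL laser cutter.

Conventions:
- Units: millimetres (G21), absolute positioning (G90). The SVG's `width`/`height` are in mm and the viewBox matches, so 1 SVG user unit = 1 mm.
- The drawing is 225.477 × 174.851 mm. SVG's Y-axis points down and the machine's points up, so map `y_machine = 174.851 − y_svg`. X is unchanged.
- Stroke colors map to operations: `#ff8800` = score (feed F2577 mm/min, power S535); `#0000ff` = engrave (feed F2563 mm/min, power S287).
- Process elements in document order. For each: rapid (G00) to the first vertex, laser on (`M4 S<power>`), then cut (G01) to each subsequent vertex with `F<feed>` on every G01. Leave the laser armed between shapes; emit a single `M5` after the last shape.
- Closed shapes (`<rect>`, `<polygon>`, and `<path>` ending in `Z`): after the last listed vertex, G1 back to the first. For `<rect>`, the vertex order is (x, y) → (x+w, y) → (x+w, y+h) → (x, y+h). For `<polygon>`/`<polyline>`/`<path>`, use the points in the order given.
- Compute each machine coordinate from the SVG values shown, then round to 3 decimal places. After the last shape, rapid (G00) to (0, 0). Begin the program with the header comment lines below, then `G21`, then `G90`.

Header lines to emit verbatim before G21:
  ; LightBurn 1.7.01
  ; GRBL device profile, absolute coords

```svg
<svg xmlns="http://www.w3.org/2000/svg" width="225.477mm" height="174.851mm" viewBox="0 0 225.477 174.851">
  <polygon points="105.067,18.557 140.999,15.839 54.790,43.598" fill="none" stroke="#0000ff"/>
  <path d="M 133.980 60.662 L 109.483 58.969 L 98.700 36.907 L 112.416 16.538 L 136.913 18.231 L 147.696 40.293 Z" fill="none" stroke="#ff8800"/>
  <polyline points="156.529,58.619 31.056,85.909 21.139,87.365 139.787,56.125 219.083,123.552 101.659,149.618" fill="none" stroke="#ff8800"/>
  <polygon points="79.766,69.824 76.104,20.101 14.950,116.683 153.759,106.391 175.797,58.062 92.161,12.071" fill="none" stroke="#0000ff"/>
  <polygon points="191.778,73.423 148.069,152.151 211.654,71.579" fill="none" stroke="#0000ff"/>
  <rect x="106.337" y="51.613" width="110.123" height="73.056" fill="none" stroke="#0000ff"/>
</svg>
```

; LightBurn 1.7.01
; GRBL device profile, absolute coords
G21
G90
G00 X105.067 Y156.294
M4 S287
G01 X140.999 Y159.012 F2563
G01 X54.790 Y131.253 F2563
G01 X105.067 Y156.294 F2563
G00 X133.980 Y114.189
M4 S535
G01 X109.483 Y115.882 F2577
G01 X98.700 Y137.944 F2577
G01 X112.416 Y158.313 F2577
G01 X136.913 Y156.620 F2577
G01 X147.696 Y134.558 F2577
G01 X133.980 Y114.189 F2577
G00 X156.529 Y116.232
M4 S535
G01 X31.056 Y88.942 F2577
G01 X21.139 Y87.486 F2577
G01 X139.787 Y118.726 F2577
G01 X219.083 Y51.299 F2577
G01 X101.659 Y25.233 F2577
G00 X79.766 Y105.027
M4 S287
G01 X76.104 Y154.750 F2563
G01 X14.950 Y58.168 F2563
G01 X153.759 Y68.460 F2563
G01 X175.797 Y116.789 F2563
G01 X92.161 Y162.780 F2563
G01 X79.766 Y105.027 F2563
G00 X191.778 Y101.428
M4 S287
G01 X148.069 Y22.700 F2563
G01 X211.654 Y103.272 F2563
G01 X191.778 Y101.428 F2563
G00 X106.337 Y123.238
M4 S287
G01 X216.460 Y123.238 F2563
G01 X216.460 Y50.182 F2563
G01 X106.337 Y50.182 F2563
G01 X106.337 Y123.238 F2563
M5
G00 X0.000 Y0.000

viewBox `0 0 225.477 174.851` with mm width/height → 1 unit = 1 mm. Flip: y_m = 174.851 − y_svg.

**Shape 1** — `<polygon>` closed polygon, stroke `#0000ff` → engrave (S287, F2563). Machine vertices: (105.067,156.294) → (140.999,159.012) → (54.790,131.253) → (105.067,156.294). Closed: final G1 returns to the first vertex.

**Shape 2** — `<path>` regular polygon, stroke `#ff8800` → score (S535, F2577). Machine vertices: (133.980,114.189) → (109.483,115.882) → (98.700,137.944) → (112.416,158.313) → (136.913,156.620) → (147.696,134.558) → (133.980,114.189). Closed: final G1 returns to the first vertex.

**Shape 3** — `<polyline>` open polyline, stroke `#ff8800` → score (S535, F2577). Machine vertices: (156.529,116.232) → (31.056,88.942) → (21.139,87.486) → (139.787,118.726) → (219.083,51.299) → (101.659,25.233). Open path.

**Shape 4** — `<polygon>` closed polygon, stroke `#0000ff` → engrave (S287, F2563). Machine vertices: (79.766,105.027) → (76.104,154.750) → (14.950,58.168) → (153.759,68.460) → (175.797,116.789) → (92.161,162.780) → (79.766,105.027). Closed: final G1 returns to the first vertex.

**Shape 5** — `<polygon>` closed polygon, stroke `#0000ff` → engrave (S287, F2563). Machine vertices: (191.778,101.428) → (148.069,22.700) → (211.654,103.272) → (191.778,101.428). Closed: final G1 returns to the first vertex.

**Shape 6** — `<rect>` rectangle, stroke `#0000ff` → engrave (S287, F2563). Machine vertices: (106.337,123.238) → (216.460,123.238) → (216.460,50.182) → (106.337,50.182) → (106.337,123.238). Closed: final G1 returns to the first vertex.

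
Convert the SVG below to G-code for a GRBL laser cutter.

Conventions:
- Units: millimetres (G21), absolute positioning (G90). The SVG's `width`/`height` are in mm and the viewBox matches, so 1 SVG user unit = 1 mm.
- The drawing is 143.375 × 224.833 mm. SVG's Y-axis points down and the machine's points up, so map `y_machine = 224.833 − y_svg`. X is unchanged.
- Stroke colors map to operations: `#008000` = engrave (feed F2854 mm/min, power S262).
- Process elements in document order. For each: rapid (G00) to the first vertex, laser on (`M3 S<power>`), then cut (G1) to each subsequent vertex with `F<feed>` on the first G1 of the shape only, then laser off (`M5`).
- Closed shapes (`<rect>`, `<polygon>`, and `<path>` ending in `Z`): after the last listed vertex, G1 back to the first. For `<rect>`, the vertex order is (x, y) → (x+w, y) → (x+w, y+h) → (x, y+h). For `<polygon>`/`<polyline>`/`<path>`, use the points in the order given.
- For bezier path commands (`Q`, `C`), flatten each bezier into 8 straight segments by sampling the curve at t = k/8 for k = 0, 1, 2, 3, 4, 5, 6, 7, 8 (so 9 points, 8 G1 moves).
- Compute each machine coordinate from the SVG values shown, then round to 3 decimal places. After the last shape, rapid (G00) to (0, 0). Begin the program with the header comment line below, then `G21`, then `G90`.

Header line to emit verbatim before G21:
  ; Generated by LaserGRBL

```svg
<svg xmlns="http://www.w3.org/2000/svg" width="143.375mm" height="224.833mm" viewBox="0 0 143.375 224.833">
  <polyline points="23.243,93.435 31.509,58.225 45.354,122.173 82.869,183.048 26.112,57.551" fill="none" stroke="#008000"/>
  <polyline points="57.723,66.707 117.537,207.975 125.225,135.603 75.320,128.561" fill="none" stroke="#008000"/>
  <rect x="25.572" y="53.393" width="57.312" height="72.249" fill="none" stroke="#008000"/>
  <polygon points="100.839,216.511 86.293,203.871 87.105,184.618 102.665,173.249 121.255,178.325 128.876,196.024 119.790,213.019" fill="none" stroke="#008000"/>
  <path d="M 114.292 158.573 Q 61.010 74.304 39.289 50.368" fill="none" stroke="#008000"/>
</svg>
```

1 u = 1 mm; y_m = 224.833 − y.

[1] `<polyline>` open polyline, #008000→engrave S262 F2854: (23.243,131.398) → (31.509,166.608) → (45.354,102.660) → (82.869,41.785) → (26.112,167.282)

[2] `<polyline>` open polyline, #008000→engrave S262 F2854: (57.723,158.126) → (117.537,16.858) → (125.225,89.230) → (75.320,96.272)

[3] `<rect>` rectangle, #008000→engrave S262 F2854: (25.572,171.440) → (82.884,171.440) → (82.884,99.191) → (25.572,99.191) → (25.572,171.440) (closed)

[4] `<polygon>` regular polygon, #008000→engrave S262 F2854: (100.839,8.322) → (86.293,20.962) → (87.105,40.215) → (102.665,51.584) → (121.255,46.508) → (128.876,28.809) → (119.790,11.814) → (100.839,8.322) (closed)

[5] `<path>` quadratic bezier, #008000→engrave S262 F2854: (114.292,66.260) → (101.465,86.385) → (89.624,104.624) → (78.769,120.977) → (68.900,135.446) → (60.018,148.029) → (52.122,158.726) → (45.212,167.538) → (39.289,174.465)

; Generated by LaserGRBL
G21
G90
G00 X23.243 Y131.398
M3 S262
G1 X31.509 Y166.608 F2854
G1 X45.354 Y102.660
G1 X82.869 Y41.785
G1 X26.112 Y167.282
M5
G00 X57.723 Y158.126
M3 S262
G1 X117.537 Y16.858 F2854
G1 X125.225 Y89.230
G1 X75.320 Y96.272
M5
G00 X25.572 Y171.440
M3 S262
G1 X82.884 Y171.440 F2854
G1 X82.884 Y99.191
G1 X25.572 Y99.191
G1 X25.572 Y171.440
M5
G00 X100.839 Y8.322
M3 S262
G1 X86.293 Y20.962 F2854
G1 X87.105 Y40.215
G1 X102.665 Y51.584
G1 X121.255 Y46.508
G1 X128.876 Y28.809
G1 X119.790 Y11.814
G1 X100.839 Y8.322
M5
G00 X114.292 Y66.260
M3 S262
G1 X101.465 Y86.385 F2854
G1 X89.624 Y104.624
G1 X78.769 Y120.977
G1 X68.900 Y135.446
G1 X60.018 Y148.029
G1 X52.122 Y158.726
G1 X45.212 Y167.538
G1 X39.289 Y174.465
M5
G00 X0.000 Y0.000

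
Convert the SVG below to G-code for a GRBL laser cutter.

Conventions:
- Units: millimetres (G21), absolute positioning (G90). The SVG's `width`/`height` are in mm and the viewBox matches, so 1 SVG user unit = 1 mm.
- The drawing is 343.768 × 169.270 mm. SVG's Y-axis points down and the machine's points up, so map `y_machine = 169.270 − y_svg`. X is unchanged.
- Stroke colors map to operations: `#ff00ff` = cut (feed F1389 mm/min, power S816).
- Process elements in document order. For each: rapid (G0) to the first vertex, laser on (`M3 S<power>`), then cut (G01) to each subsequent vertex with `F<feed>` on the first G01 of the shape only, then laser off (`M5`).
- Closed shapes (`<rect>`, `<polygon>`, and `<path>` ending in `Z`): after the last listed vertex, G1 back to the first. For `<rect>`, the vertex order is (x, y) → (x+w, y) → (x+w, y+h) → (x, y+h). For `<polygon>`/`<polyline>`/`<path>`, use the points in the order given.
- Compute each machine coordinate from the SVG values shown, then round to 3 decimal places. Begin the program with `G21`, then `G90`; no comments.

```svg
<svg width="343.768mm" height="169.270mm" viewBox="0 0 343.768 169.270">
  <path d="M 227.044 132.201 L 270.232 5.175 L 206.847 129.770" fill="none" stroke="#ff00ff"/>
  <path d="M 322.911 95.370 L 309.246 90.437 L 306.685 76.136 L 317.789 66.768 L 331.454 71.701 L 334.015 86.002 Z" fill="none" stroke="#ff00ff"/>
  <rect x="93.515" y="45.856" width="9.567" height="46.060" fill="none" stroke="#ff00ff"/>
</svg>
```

G21
G90
G0 X227.044 Y37.069
M3 S816
G01 X270.232 Y164.095 F1389
G01 X206.847 Y39.500
M5
G0 X322.911 Y73.900
M3 S816
G01 X309.246 Y78.833 F1389
G01 X306.685 Y93.134
G01 X317.789 Y102.502
G01 X331.454 Y97.569
G01 X334.015 Y83.268
G01 X322.911 Y73.900
M5
G0 X93.515 Y123.414
M3 S816
G01 X103.082 Y123.414 F1389
G01 X103.082 Y77.354
G01 X93.515 Y77.354
G01 X93.515 Y123.414
M5

viewBox `0 0 343.768 169.270` with mm width/height → 1 unit = 1 mm. Flip: y_m = 169.270 − y_svg.

**Shape 1** — `<path>` open polyline, stroke `#ff00ff` → cut (S816, F1389). Machine vertices: (227.044,37.069) → (270.232,164.095) → (206.847,39.500). Open path.

**Shape 2** — `<path>` regular polygon, stroke `#ff00ff` → cut (S816, F1389). Machine vertices: (322.911,73.900) → (309.246,78.833) → (306.685,93.134) → (317.789,102.502) → (331.454,97.569) → (334.015,83.268) → (322.911,73.900). Closed: final G1 returns to the first vertex.

**Shape 3** — `<rect>` rectangle, stroke `#ff00ff` → cut (S816, F1389). Machine vertices: (93.515,123.414) → (103.082,123.414) → (103.082,77.354) → (93.515,77.354) → (93.515,123.414). Closed: final G1 returns to the first vertex.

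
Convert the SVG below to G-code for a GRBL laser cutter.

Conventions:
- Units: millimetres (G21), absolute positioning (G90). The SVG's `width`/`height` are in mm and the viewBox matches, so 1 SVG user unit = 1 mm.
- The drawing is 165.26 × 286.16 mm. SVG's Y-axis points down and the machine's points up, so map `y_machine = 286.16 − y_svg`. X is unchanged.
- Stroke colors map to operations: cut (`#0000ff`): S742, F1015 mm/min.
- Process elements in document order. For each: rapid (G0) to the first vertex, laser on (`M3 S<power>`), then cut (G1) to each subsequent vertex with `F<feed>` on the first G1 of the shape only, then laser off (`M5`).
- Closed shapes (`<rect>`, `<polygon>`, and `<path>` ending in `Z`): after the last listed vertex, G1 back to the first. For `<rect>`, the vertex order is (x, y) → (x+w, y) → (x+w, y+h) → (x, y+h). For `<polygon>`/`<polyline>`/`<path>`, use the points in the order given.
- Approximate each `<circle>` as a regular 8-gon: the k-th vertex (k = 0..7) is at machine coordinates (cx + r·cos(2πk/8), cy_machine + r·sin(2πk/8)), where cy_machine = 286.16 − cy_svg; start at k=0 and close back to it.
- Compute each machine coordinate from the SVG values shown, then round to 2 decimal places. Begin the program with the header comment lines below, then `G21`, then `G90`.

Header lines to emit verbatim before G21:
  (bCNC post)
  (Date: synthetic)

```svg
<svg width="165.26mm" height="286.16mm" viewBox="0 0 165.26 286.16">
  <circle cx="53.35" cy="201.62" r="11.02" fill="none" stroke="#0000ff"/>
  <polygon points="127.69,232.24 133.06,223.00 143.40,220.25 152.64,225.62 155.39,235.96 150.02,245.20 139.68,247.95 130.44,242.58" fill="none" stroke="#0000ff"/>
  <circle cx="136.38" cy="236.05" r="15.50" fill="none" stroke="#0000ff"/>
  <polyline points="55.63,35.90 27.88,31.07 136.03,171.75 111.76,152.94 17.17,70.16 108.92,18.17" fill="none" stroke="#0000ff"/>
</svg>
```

Since the viewBox matches the mm dimensions, user units are millimetres directly. The only transform is the Y-flip y_m = 286.16 − y_svg.

Shape 1 is a circle drawn with `<circle>`. Its stroke #0000ff means cut at S742, F1015. After flipping Y the toolpath is (64.37,84.54) → (61.14,92.33) → (53.35,95.56) → (45.56,92.33) → (42.33,84.54) → (45.56,76.75) → (53.35,73.52) → (61.14,76.75) → (64.37,84.54), returning to the start.

Shape 2 is a regular polygon drawn with `<polygon>`. Its stroke #0000ff means cut at S742, F1015. After flipping Y the toolpath is (127.69,53.92) → (133.06,63.16) → (143.40,65.91) → (152.64,60.54) → (155.39,50.20) → (150.02,40.96) → (139.68,38.21) → (130.44,43.58) → (127.69,53.92), returning to the start.

Shape 3 is a circle drawn with `<circle>`. Its stroke #0000ff means cut at S742, F1015. After flipping Y the toolpath is (151.88,50.11) → (147.34,61.07) → (136.38,65.61) → (125.42,61.07) → (120.88,50.11) → (125.42,39.15) → (136.38,34.61) → (147.34,39.15) → (151.88,50.11), returning to the start.

Shape 4 is a open polyline drawn with `<polyline>`. Its stroke #0000ff means cut at S742, F1015. After flipping Y the toolpath is (55.63,250.26) → (27.88,255.09) → (136.03,114.41) → (111.76,133.22) → (17.17,216.00) → (108.92,267.99).

(bCNC post)
(Date: synthetic)
G21
G90
G0 X64.37 Y84.54
M3 S742
G1 X61.14 Y92.33 F1015
G1 X53.35 Y95.56
G1 X45.56 Y92.33
G1 X42.33 Y84.54
G1 X45.56 Y76.75
G1 X53.35 Y73.52
G1 X61.14 Y76.75
G1 X64.37 Y84.54
M5
G0 X127.69 Y53.92
M3 S742
G1 X133.06 Y63.16 F1015
G1 X143.40 Y65.91
G1 X152.64 Y60.54
G1 X155.39 Y50.20
G1 X150.02 Y40.96
G1 X139.68 Y38.21
G1 X130.44 Y43.58
G1 X127.69 Y53.92
M5
G0 X151.88 Y50.11
M3 S742
G1 X147.34 Y61.07 F1015
G1 X136.38 Y65.61
G1 X125.42 Y61.07
G1 X120.88 Y50.11
G1 X125.42 Y39.15
G1 X136.38 Y34.61
G1 X147.34 Y39.15
G1 X151.88 Y50.11
M5
G0 X55.63 Y250.26
M3 S742
G1 X27.88 Y255.09 F1015
G1 X136.03 Y114.41
G1 X111.76 Y133.22
G1 X17.17 Y216.00
G1 X108.92 Y267.99
M5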